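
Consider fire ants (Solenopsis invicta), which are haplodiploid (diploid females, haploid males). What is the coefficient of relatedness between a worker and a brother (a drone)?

Her haploid brother carries none of their father's genes and a random half of their mother's genome; that half matches the maternal half of her own genome with probability 1/2: r = 1/2 · 1/2 = 1/4.

0.25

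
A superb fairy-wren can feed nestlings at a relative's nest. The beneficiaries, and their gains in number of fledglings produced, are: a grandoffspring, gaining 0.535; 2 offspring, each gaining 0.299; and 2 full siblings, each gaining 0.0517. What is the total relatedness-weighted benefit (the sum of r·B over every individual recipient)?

0.48445

r to a grandoffspring = 1/4 (two parent–offspring links: r = (1/2)^2 = 1/4).
r to an offspring = 0.5 (one parent–offspring link: r = (1/2)^1 = 1/2).
r to a full sibling = 1/2 (full sibs share both parents — two paths of length 2: r = 2·(1/2)^2 = 1/2).
Summing one r·B term per recipient: 1·0.25·0.535 + 2·0.5·0.299 + 2·0.5·0.0517 = 0.48445.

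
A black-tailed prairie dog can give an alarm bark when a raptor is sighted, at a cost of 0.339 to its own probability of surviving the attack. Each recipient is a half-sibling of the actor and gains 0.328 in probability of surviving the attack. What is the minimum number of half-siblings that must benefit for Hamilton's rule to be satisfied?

5

r to a half-sibling = 0.25 (half-sibs share one parent — one path of length 2: r = (1/2)^2 = 1/4).
Hamilton's rule: n·r·B > C  ⇒  n > C/(r·B) = 0.339/(0.25·0.328) = 4.134.
The smallest integer exceeding 4.134 is 5.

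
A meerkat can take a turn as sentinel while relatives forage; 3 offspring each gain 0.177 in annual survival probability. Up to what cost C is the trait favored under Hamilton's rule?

0.2655

r to an offspring = 1/2 (one parent–offspring link: r = (1/2)^1 = 1/2).
Hamilton's rule: n·r·B > C, so the trait is favored while C < n·r·B = 3·0.5·0.177 = 0.2655.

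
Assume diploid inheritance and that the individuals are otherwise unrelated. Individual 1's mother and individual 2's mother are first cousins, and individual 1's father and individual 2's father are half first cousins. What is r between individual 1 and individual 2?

Relatedness sums over independent paths through distinct common ancestors.
Individual 1 and individual 2 are related in two ways: second cousins through their mothers (r = 1/32) and half second cousins through their fathers (r = 1/64).
r = 1/32 + 1/64 = 0.046875.

0.046875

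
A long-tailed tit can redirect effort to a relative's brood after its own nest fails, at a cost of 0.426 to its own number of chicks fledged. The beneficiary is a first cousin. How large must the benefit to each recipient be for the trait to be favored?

3.408

r to a first cousin = 0.125 (first cousins share one grandparent pair — two paths of length 4: r = 2·(1/2)^4 = 1/8).
Hamilton's rule with n recipients of equal r: n·r·B > C, so B > C/(n·r) = 0.426/(1·0.125) = 3.408.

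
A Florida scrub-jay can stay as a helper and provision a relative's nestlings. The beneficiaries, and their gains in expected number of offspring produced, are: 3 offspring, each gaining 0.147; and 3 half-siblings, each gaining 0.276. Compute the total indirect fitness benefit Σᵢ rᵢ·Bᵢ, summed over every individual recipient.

0.4275

r to an offspring = 1/2 (one parent–offspring link: r = (1/2)^1 = 1/2).
r to a half-sibling = 1/4 (half-sibs share one parent — one path of length 2: r = (1/2)^2 = 1/4).
Summing one r·B term per recipient: 3·0.5·0.147 + 3·0.25·0.276 = 0.4275.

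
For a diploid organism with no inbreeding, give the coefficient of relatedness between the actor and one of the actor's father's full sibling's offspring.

Each parent–offspring link contributes a factor of 1/2, and independent paths through distinct common ancestors add.
First cousins share one grandparent pair — two paths of length 4: r = 2·(1/2)^4 = 1/8.

0.125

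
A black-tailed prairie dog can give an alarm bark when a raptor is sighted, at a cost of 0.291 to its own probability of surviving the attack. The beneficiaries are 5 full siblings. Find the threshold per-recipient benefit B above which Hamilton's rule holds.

0.1164

r to a full sibling = 1/2 (full sibs share both parents — two paths of length 2: r = 2·(1/2)^2 = 1/2).
Hamilton's rule with n recipients of equal r: n·r·B > C, so B > C/(n·r) = 0.291/(5·0.5) = 0.1164.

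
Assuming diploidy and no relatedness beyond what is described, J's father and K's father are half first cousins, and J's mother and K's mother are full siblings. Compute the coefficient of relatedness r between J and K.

Relatedness sums over independent paths through distinct common ancestors.
J and K are related in two ways: half second cousins through their fathers (r = 1/64) and first cousins through their mothers (r = 1/8).
r = 1/64 + 1/8 = 9/64 = 0.140625.

0.140625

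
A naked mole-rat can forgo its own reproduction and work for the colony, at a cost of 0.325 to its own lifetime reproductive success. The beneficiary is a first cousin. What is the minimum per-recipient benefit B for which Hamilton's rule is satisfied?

2.6

r to a first cousin = 0.125 (first cousins share one grandparent pair — two paths of length 4: r = 2·(1/2)^4 = 1/8).
Hamilton's rule with n recipients of equal r: n·r·B > C, so B > C/(n·r) = 0.325/(1·0.125) = 2.6.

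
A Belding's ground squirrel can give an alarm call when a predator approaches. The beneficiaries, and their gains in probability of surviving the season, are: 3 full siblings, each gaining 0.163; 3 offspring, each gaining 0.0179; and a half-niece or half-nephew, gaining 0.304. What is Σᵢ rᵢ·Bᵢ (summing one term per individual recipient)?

r to a full sibling = 1/2 (full sibs share both parents — two paths of length 2: r = 2·(1/2)^2 = 1/2).
r to an offspring = 1/2 (one parent–offspring link: r = (1/2)^1 = 1/2).
r to a half-niece or half-nephew = 1/8 (half-aunt/uncle↔niece/nephew: one path of length 3: r = (1/2)^3 = 1/8).
Summing one r·B term per recipient: 3·0.5·0.163 + 3·0.5·0.0179 + 1·0.125·0.304 = 0.30935.

0.30935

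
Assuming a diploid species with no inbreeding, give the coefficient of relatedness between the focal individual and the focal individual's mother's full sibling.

Each parent–offspring link contributes a factor of 1/2, and independent paths through distinct common ancestors add.
Full aunt/uncle↔niece/nephew: two paths of length 3 through the shared grandparent pair: r = 2·(1/2)^3 = 1/4.

0.25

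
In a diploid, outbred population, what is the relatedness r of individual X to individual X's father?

0.5

Each parent–offspring link contributes a factor of 1/2, and independent paths through distinct common ancestors add.
One parent–offspring link: r = (1/2)^1 = 1/2.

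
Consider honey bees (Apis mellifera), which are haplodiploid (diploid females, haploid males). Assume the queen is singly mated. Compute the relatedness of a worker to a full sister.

0.75

Haplodiploid full sisters inherit their father's entire haploid genome identically (contributing 1/2) and on average half of their mother's contribution (1/2 · 1/2 = 1/4); r = 1/2 + 1/4 = 3/4.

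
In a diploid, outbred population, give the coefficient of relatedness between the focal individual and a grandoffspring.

0.25

Each parent–offspring link contributes a factor of 1/2, and independent paths through distinct common ancestors add.
Two parent–offspring links: r = (1/2)^2 = 1/4.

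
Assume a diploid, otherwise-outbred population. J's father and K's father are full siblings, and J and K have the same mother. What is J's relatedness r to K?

0.375

With two independent routes of shared ancestry, r is the sum of the two contributions.
J and K are related in two ways: first cousins through their fathers (r = 1/8) and half-sibs through their shared mother (r = 1/4).
r = 1/8 + 1/4 = 0.375.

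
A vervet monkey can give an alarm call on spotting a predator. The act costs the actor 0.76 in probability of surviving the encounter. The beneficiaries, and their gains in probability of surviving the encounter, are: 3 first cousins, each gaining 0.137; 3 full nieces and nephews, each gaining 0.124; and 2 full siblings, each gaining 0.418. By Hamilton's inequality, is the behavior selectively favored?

Hamilton's rule: the trait is favored when the sum of r·B over every recipient exceeds the actor's cost C.
r to a first cousin = 1/8 (first cousins share one grandparent pair — two paths of length 4: r = 2·(1/2)^4 = 1/8).
r to a full niece or nephew = 1/4 (full aunt/uncle↔niece/nephew: two paths of length 3 through the shared grandparent pair: r = 2·(1/2)^3 = 1/4).
r to a full sibling = 1/2 (full sibs share both parents — two paths of length 2: r = 2·(1/2)^2 = 1/2).
Summing one r·B term per recipient: 3·0.125·0.137 + 3·0.25·0.124 + 2·0.5·0.418 = 0.562375.
0.562375 < 0.76: the indirect benefit is less than the cost.

No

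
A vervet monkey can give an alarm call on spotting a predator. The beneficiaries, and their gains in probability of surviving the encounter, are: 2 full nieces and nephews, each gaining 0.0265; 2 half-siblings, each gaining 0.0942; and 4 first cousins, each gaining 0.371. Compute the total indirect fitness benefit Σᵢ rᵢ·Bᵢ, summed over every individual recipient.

r to a full niece or nephew = 0.25 (full aunt/uncle↔niece/nephew: two paths of length 3 through the shared grandparent pair: r = 2·(1/2)^3 = 1/4).
r to a half-sibling = 0.25 (half-sibs share one parent — one path of length 2: r = (1/2)^2 = 1/4).
r to a first cousin = 1/8 (first cousins share one grandparent pair — two paths of length 4: r = 2·(1/2)^4 = 1/8).
Summing one r·B term per recipient: 2·0.25·0.0265 + 2·0.25·0.0942 + 4·0.125·0.371 = 0.24585.

0.24585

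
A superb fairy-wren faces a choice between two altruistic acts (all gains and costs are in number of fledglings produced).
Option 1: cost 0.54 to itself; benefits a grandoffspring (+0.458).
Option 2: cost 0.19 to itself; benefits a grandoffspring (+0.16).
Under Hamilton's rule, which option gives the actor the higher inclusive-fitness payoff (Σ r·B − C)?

Option 1: r to a grandoffspring = 0.25.
Option 1: Σ r·B − C = (1·0.25·0.458) − 0.54 = -0.4255.
Option 2: r to a grandoffspring = 0.25.
Option 2: Σ r·B − C = (1·0.25·0.16) − 0.19 = -0.15.
Option 2 has the higher net inclusive-fitness payoff.

Option 2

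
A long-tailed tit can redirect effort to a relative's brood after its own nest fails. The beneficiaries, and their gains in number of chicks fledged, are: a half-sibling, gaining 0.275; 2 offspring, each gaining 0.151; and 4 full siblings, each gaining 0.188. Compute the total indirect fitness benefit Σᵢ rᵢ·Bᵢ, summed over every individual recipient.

r to a half-sibling = 1/4 (half-sibs share one parent — one path of length 2: r = (1/2)^2 = 1/4).
r to an offspring = 1/2 (one parent–offspring link: r = (1/2)^1 = 1/2).
r to a full sibling = 1/2 (full sibs share both parents — two paths of length 2: r = 2·(1/2)^2 = 1/2).
Summing one r·B term per recipient: 1·0.25·0.275 + 2·0.5·0.151 + 4·0.5·0.188 = 0.59575.

0.59575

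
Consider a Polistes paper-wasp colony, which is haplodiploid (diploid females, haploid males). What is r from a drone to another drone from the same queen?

0.5

Haploid brothers each carry a random half of the queen's diploid genome, so on average they share half: r = 1/2.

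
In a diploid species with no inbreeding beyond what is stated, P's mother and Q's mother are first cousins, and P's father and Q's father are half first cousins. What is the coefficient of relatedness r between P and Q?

With two independent routes of shared ancestry, r is the sum of the two contributions.
P and Q are related in two ways: second cousins through their mothers (r = 1/32) and half second cousins through their fathers (r = 1/64).
r = 1/32 + 1/64 = 0.046875.

0.046875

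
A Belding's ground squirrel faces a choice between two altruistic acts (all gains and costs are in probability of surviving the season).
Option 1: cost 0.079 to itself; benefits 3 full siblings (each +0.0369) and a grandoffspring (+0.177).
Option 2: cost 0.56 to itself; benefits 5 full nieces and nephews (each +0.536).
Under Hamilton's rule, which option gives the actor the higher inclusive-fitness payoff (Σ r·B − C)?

Option 2

Option 1: r to a full sibling = 0.5.
Option 1: r to a grandoffspring = 0.25.
Option 1: Σ r·B − C = (3·0.5·0.0369 + 1·0.25·0.177) − 0.079 = 0.0206.
Option 2: r to a full niece or nephew = 0.25.
Option 2: Σ r·B − C = (5·0.25·0.536) − 0.56 = 0.11.
Option 2 has the higher net inclusive-fitness payoff.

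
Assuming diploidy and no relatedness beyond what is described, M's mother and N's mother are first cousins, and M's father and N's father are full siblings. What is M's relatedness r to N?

0.15625

Wright's path rule: contributions from independent ancestry routes add.
M and N are related in two ways: second cousins through their mothers (r = 1/32) and first cousins through their fathers (r = 1/8).
r = 1/32 + 1/8 = 0.15625.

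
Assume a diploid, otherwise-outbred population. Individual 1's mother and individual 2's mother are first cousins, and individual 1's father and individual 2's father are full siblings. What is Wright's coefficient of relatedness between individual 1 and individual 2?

0.15625

With two independent routes of shared ancestry, r is the sum of the two contributions.
Individual 1 and individual 2 are related in two ways: second cousins through their mothers (r = 1/32) and first cousins through their fathers (r = 1/8).
r = 1/32 + 1/8 = 0.15625.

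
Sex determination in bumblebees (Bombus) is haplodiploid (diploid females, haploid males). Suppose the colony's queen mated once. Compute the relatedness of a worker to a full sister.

Haplodiploid full sisters inherit their father's entire haploid genome identically (contributing 1/2) and on average half of their mother's contribution (1/2 · 1/2 = 1/4); r = 1/2 + 1/4 = 3/4.

0.75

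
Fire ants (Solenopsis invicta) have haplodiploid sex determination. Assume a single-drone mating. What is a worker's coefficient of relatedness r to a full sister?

0.75

Haplodiploid full sisters inherit their father's entire haploid genome identically (contributing 1/2) and on average half of their mother's contribution (1/2 · 1/2 = 1/4); r = 1/2 + 1/4 = 3/4.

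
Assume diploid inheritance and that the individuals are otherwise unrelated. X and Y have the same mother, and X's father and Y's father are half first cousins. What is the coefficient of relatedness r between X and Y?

Relatedness sums over independent paths through distinct common ancestors.
X and Y are related in two ways: half-sibs through their shared mother (r = 1/4) and half second cousins through their fathers (r = 1/64).
r = 1/4 + 1/64 = 0.265625.

0.265625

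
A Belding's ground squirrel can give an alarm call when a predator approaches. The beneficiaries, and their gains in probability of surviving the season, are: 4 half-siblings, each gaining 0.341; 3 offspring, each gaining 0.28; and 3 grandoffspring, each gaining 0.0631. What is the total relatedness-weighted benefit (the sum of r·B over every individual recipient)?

r to a half-sibling = 1/4 (half-sibs share one parent — one path of length 2: r = (1/2)^2 = 1/4).
r to an offspring = 1/2 (one parent–offspring link: r = (1/2)^1 = 1/2).
r to a grandoffspring = 0.25 (two parent–offspring links: r = (1/2)^2 = 1/4).
Summing one r·B term per recipient: 4·0.25·0.341 + 3·0.5·0.28 + 3·0.25·0.0631 = 0.808325.

0.808325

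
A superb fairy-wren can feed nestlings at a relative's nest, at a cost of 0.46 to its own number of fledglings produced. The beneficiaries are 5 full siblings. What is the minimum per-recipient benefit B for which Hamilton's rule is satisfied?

r to a full sibling = 0.5 (full sibs share both parents — two paths of length 2: r = 2·(1/2)^2 = 1/2).
Hamilton's rule with n recipients of equal r: n·r·B > C, so B > C/(n·r) = 0.46/(5·0.5) = 0.184.

0.184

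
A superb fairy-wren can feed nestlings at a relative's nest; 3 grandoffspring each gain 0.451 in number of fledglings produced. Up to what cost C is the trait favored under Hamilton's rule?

0.33825

r to a grandoffspring = 1/4 (two parent–offspring links: r = (1/2)^2 = 1/4).
Hamilton's rule: n·r·B > C, so the trait is favored while C < n·r·B = 3·0.25·0.451 = 0.33825.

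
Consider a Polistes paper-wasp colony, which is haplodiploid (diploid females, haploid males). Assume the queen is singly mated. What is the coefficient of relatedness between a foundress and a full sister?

0.75

Haplodiploid full sisters inherit their father's entire haploid genome identically (contributing 1/2) and on average half of their mother's contribution (1/2 · 1/2 = 1/4); r = 1/2 + 1/4 = 3/4.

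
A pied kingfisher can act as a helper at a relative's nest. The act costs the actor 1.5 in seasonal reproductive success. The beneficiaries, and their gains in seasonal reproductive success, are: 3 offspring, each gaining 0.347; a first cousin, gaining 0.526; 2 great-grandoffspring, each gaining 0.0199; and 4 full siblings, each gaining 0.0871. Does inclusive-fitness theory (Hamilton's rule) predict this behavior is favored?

No

Hamilton's rule: the trait is favored when the sum of r·B over every recipient exceeds the actor's cost C.
r to an offspring = 0.5 (one parent–offspring link: r = (1/2)^1 = 1/2).
r to a first cousin = 1/8 (first cousins share one grandparent pair — two paths of length 4: r = 2·(1/2)^4 = 1/8).
r to a great-grandoffspring = 0.125 (three parent–offspring links: r = (1/2)^3 = 1/8).
r to a full sibling = 0.5 (full sibs share both parents — two paths of length 2: r = 2·(1/2)^2 = 1/2).
Summing one r·B term per recipient: 3·0.5·0.347 + 1·0.125·0.526 + 2·0.125·0.0199 + 4·0.5·0.0871 = 0.765425.
0.765425 < 1.5: the indirect benefit is less than the cost.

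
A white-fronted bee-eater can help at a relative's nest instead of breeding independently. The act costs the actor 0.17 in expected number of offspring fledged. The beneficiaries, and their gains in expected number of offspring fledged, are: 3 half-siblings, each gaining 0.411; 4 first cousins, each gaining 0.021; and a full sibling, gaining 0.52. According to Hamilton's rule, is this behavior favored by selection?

Hamilton's rule: the trait is favored when the sum of r·B over every recipient exceeds the actor's cost C.
r to a half-sibling = 0.25 (half-sibs share one parent — one path of length 2: r = (1/2)^2 = 1/4).
r to a first cousin = 0.125 (first cousins share one grandparent pair — two paths of length 4: r = 2·(1/2)^4 = 1/8).
r to a full sibling = 0.5 (full sibs share both parents — two paths of length 2: r = 2·(1/2)^2 = 1/2).
Summing one r·B term per recipient: 3·0.25·0.411 + 4·0.125·0.021 + 1·0.5·0.52 = 0.57875.
0.57875 > 0.17: the indirect benefit exceeds the cost.

Yes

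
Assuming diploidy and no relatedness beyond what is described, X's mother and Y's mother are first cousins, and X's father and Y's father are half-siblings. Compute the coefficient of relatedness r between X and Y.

Relatedness sums over independent paths through distinct common ancestors.
X and Y are related in two ways: second cousins through their mothers (r = 1/32) and half first cousins through their fathers (r = 1/16).
r = 1/32 + 1/16 = 3/32 = 0.09375.

0.09375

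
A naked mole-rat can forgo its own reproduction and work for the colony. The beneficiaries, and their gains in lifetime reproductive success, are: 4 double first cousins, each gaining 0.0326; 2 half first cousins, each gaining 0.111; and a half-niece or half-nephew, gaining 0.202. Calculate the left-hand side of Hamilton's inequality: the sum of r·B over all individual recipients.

0.071725

r to a double first cousin = 1/4 (double first cousins share both grandparent pairs — four paths of length 4: r = 4·(1/2)^4 = 1/4).
r to a half first cousin = 1/16 (half first cousins share one grandparent — one path of length 4: r = (1/2)^4 = 1/16).
r to a half-niece or half-nephew = 1/8 (half-aunt/uncle↔niece/nephew: one path of length 3: r = (1/2)^3 = 1/8).
Summing one r·B term per recipient: 4·0.25·0.0326 + 2·0.0625·0.111 + 1·0.125·0.202 = 0.071725.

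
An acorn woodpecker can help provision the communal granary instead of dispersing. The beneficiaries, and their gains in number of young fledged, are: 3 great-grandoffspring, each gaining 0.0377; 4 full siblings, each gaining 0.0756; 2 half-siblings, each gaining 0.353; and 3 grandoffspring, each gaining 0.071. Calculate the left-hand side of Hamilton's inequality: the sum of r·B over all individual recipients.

r to a great-grandoffspring = 0.125 (three parent–offspring links: r = (1/2)^3 = 1/8).
r to a full sibling = 1/2 (full sibs share both parents — two paths of length 2: r = 2·(1/2)^2 = 1/2).
r to a half-sibling = 1/4 (half-sibs share one parent — one path of length 2: r = (1/2)^2 = 1/4).
r to a grandoffspring = 0.25 (two parent–offspring links: r = (1/2)^2 = 1/4).
Summing one r·B term per recipient: 3·0.125·0.0377 + 4·0.5·0.0756 + 2·0.25·0.353 + 3·0.25·0.071 = 0.3950875.

0.3950875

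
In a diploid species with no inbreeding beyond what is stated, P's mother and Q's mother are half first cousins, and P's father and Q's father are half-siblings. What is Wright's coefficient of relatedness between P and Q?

0.078125

Wright's path rule: contributions from independent ancestry routes add.
P and Q are related in two ways: half second cousins through their mothers (r = 1/64) and half first cousins through their fathers (r = 1/16).
r = 1/64 + 1/16 = 0.078125.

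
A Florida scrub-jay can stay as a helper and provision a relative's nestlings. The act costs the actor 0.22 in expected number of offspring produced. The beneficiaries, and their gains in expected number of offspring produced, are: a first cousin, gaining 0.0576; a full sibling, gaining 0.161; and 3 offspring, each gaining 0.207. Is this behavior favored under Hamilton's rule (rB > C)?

Yes

Hamilton's rule: the trait is favored when the sum of r·B over every recipient exceeds the actor's cost C.
r to a first cousin = 0.125 (first cousins share one grandparent pair — two paths of length 4: r = 2·(1/2)^4 = 1/8).
r to a full sibling = 1/2 (full sibs share both parents — two paths of length 2: r = 2·(1/2)^2 = 1/2).
r to an offspring = 1/2 (one parent–offspring link: r = (1/2)^1 = 1/2).
Summing one r·B term per recipient: 1·0.125·0.0576 + 1·0.5·0.161 + 3·0.5·0.207 = 0.3982.
0.3982 > 0.22: the indirect benefit exceeds the cost.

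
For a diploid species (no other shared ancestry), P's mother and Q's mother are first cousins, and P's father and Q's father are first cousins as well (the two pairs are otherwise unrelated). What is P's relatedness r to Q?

0.0625

Wright's path rule: contributions from independent ancestry routes add.
P and Q are related in two ways: second cousins through their mothers (r = 1/32) and second cousins through their fathers (r = 1/32).
r = 1/32 + 1/32 = 0.0625.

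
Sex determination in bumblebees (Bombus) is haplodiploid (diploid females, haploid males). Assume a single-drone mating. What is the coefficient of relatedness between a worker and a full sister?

0.75

Haplodiploid full sisters inherit their father's entire haploid genome identically (contributing 1/2) and on average half of their mother's contribution (1/2 · 1/2 = 1/4); r = 1/2 + 1/4 = 3/4.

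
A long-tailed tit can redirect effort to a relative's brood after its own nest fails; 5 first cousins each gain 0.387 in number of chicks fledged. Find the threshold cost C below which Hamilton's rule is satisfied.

r to a first cousin = 0.125 (first cousins share one grandparent pair — two paths of length 4: r = 2·(1/2)^4 = 1/8).
Hamilton's rule: n·r·B > C, so the trait is favored while C < n·r·B = 5·0.125·0.387 = 0.241875.

0.241875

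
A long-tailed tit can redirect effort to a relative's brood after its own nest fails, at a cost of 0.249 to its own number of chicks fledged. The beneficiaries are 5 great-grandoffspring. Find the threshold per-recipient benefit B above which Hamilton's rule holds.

r to a great-grandoffspring = 0.125 (three parent–offspring links: r = (1/2)^3 = 1/8).
Hamilton's rule with n recipients of equal r: n·r·B > C, so B > C/(n·r) = 0.249/(5·0.125) = 0.3984.

0.3984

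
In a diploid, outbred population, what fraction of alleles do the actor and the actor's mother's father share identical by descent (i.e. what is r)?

0.25

Each parent–offspring link contributes a factor of 1/2, and independent paths through distinct common ancestors add.
Two parent–offspring links: r = (1/2)^2 = 1/4.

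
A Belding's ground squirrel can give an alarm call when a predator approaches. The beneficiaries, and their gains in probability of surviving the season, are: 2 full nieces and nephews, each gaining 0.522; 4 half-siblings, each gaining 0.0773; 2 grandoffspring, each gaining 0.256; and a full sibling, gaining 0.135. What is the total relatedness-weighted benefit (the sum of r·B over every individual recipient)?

r to a full niece or nephew = 1/4 (full aunt/uncle↔niece/nephew: two paths of length 3 through the shared grandparent pair: r = 2·(1/2)^3 = 1/4).
r to a half-sibling = 1/4 (half-sibs share one parent — one path of length 2: r = (1/2)^2 = 1/4).
r to a grandoffspring = 0.25 (two parent–offspring links: r = (1/2)^2 = 1/4).
r to a full sibling = 0.5 (full sibs share both parents — two paths of length 2: r = 2·(1/2)^2 = 1/2).
Summing one r·B term per recipient: 2·0.25·0.522 + 4·0.25·0.0773 + 2·0.25·0.256 + 1·0.5·0.135 = 0.5338.

0.5338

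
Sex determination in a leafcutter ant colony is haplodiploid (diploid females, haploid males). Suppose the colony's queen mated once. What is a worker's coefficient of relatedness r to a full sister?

Haplodiploid full sisters inherit their father's entire haploid genome identically (contributing 1/2) and on average half of their mother's contribution (1/2 · 1/2 = 1/4); r = 1/2 + 1/4 = 3/4.

0.75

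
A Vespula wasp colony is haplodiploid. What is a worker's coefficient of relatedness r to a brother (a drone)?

0.25

Her haploid brother carries none of their father's genes and a random half of their mother's genome; that half matches the maternal half of her own genome with probability 1/2: r = 1/2 · 1/2 = 1/4.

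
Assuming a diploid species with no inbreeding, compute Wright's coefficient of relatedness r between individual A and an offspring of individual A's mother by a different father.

0.25

Each parent–offspring link contributes a factor of 1/2, and independent paths through distinct common ancestors add.
Half-sibs share one parent — one path of length 2: r = (1/2)^2 = 1/4.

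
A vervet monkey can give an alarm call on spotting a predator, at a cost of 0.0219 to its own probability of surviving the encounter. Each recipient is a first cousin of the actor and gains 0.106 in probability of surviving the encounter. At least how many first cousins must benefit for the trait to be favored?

r to a first cousin = 1/8 (first cousins share one grandparent pair — two paths of length 4: r = 2·(1/2)^4 = 1/8).
Hamilton's rule: n·r·B > C  ⇒  n > C/(r·B) = 0.0219/(0.125·0.106) = 1.653.
The smallest integer exceeding 1.653 is 2.

2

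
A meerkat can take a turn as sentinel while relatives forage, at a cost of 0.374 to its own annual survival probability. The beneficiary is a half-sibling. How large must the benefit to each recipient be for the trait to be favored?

1.496

r to a half-sibling = 1/4 (half-sibs share one parent — one path of length 2: r = (1/2)^2 = 1/4).
Hamilton's rule with n recipients of equal r: n·r·B > C, so B > C/(n·r) = 0.374/(1·0.25) = 1.496.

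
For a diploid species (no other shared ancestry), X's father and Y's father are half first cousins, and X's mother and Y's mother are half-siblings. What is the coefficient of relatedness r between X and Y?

Independent pedigree routes through distinct common ancestors add.
X and Y are related in two ways: half second cousins through their fathers (r = 1/64) and half first cousins through their mothers (r = 1/16).
r = 1/64 + 1/16 = 5/64 = 0.078125.

0.078125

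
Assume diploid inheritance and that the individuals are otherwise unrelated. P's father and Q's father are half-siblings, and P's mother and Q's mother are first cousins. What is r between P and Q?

Independent pedigree routes through distinct common ancestors add.
P and Q are related in two ways: half first cousins through their fathers (r = 1/16) and second cousins through their mothers (r = 1/32).
r = 1/16 + 1/32 = 0.09375.

0.09375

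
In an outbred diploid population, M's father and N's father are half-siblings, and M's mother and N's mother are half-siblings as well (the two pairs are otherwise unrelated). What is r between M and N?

Relatedness sums over independent paths through distinct common ancestors.
M and N are related in two ways: half first cousins through their fathers (r = 1/16) and half first cousins through their mothers (r = 1/16).
r = 1/16 + 1/16 = 1/8 = 0.125.

0.125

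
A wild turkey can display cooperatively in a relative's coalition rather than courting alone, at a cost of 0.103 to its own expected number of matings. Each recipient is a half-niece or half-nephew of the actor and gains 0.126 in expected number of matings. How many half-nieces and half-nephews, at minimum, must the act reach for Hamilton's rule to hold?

7

r to a half-niece or half-nephew = 1/8 (half-aunt/uncle↔niece/nephew: one path of length 3: r = (1/2)^3 = 1/8).
Hamilton's rule: n·r·B > C  ⇒  n > C/(r·B) = 0.103/(0.125·0.126) = 6.54.
The smallest integer exceeding 6.54 is 7.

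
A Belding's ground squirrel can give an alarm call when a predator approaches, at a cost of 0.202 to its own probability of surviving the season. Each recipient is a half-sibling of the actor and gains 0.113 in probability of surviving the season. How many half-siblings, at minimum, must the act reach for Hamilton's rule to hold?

8

r to a half-sibling = 1/4 (half-sibs share one parent — one path of length 2: r = (1/2)^2 = 1/4).
Hamilton's rule: n·r·B > C  ⇒  n > C/(r·B) = 0.202/(0.25·0.113) = 7.15.
The smallest integer exceeding 7.15 is 8.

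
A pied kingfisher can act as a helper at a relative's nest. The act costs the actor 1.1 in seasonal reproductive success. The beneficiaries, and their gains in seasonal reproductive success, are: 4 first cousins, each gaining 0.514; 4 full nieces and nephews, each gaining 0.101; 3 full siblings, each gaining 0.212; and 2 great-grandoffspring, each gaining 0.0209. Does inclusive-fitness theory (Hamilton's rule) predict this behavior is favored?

No

Hamilton's rule: the trait is favored when the sum of r·B over every recipient exceeds the actor's cost C.
r to a first cousin = 1/8 (first cousins share one grandparent pair — two paths of length 4: r = 2·(1/2)^4 = 1/8).
r to a full niece or nephew = 1/4 (full aunt/uncle↔niece/nephew: two paths of length 3 through the shared grandparent pair: r = 2·(1/2)^3 = 1/4).
r to a full sibling = 1/2 (full sibs share both parents — two paths of length 2: r = 2·(1/2)^2 = 1/2).
r to a great-grandoffspring = 1/8 (three parent–offspring links: r = (1/2)^3 = 1/8).
Summing one r·B term per recipient: 4·0.125·0.514 + 4·0.25·0.101 + 3·0.5·0.212 + 2·0.125·0.0209 = 0.681225.
0.681225 < 1.1: the indirect benefit is less than the cost.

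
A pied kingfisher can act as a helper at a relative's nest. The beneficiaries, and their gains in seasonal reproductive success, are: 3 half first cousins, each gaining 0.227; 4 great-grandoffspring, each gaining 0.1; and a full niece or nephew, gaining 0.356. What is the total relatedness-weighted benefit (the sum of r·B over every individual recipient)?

r to a half first cousin = 0.0625 (half first cousins share one grandparent — one path of length 4: r = (1/2)^4 = 1/16).
r to a great-grandoffspring = 0.125 (three parent–offspring links: r = (1/2)^3 = 1/8).
r to a full niece or nephew = 1/4 (full aunt/uncle↔niece/nephew: two paths of length 3 through the shared grandparent pair: r = 2·(1/2)^3 = 1/4).
Summing one r·B term per recipient: 3·0.0625·0.227 + 4·0.125·0.1 + 1·0.25·0.356 = 0.1815625.

0.1815625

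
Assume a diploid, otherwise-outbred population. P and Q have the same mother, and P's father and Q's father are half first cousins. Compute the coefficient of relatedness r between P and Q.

0.265625

Wright's path rule: contributions from independent ancestry routes add.
P and Q are related in two ways: half-sibs through their shared mother (r = 1/4) and half second cousins through their fathers (r = 1/64).
r = 1/4 + 1/64 = 17/64 = 0.265625.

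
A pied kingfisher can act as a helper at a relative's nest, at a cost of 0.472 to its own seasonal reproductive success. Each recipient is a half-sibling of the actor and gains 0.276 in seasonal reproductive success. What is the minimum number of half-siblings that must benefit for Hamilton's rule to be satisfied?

r to a half-sibling = 1/4 (half-sibs share one parent — one path of length 2: r = (1/2)^2 = 1/4).
Hamilton's rule: n·r·B > C  ⇒  n > C/(r·B) = 0.472/(0.25·0.276) = 6.841.
The smallest integer exceeding 6.841 is 7.

7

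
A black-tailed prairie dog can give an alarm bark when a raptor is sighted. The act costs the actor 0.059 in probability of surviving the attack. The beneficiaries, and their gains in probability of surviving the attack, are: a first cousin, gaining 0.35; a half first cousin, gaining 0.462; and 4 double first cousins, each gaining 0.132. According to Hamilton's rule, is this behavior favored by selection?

Hamilton's rule: the trait is favored when the sum of r·B over every recipient exceeds the actor's cost C.
r to a first cousin = 0.125 (first cousins share one grandparent pair — two paths of length 4: r = 2·(1/2)^4 = 1/8).
r to a half first cousin = 1/16 (half first cousins share one grandparent — one path of length 4: r = (1/2)^4 = 1/16).
r to a double first cousin = 0.25 (double first cousins share both grandparent pairs — four paths of length 4: r = 4·(1/2)^4 = 1/4).
Summing one r·B term per recipient: 1·0.125·0.35 + 1·0.0625·0.462 + 4·0.25·0.132 = 0.204625.
0.204625 > 0.059: the indirect benefit exceeds the cost.

Yes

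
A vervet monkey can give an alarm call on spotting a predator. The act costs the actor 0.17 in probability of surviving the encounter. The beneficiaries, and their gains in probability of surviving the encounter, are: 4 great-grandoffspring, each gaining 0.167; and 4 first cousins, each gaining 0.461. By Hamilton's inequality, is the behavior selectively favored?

Hamilton's rule: the trait is favored when the sum of r·B over every recipient exceeds the actor's cost C.
r to a great-grandoffspring = 1/8 (three parent–offspring links: r = (1/2)^3 = 1/8).
r to a first cousin = 0.125 (first cousins share one grandparent pair — two paths of length 4: r = 2·(1/2)^4 = 1/8).
Summing one r·B term per recipient: 4·0.125·0.167 + 4·0.125·0.461 = 0.314.
0.314 > 0.17: the indirect benefit exceeds the cost.

Yes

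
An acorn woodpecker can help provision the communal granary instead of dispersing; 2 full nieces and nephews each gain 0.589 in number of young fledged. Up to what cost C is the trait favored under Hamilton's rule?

0.2945

r to a full niece or nephew = 1/4 (full aunt/uncle↔niece/nephew: two paths of length 3 through the shared grandparent pair: r = 2·(1/2)^3 = 1/4).
Hamilton's rule: n·r·B > C, so the trait is favored while C < n·r·B = 2·0.25·0.589 = 0.2945.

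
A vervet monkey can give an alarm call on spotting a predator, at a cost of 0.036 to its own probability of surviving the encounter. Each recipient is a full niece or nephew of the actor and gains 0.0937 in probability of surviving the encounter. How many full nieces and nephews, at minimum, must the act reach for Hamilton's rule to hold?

2

r to a full niece or nephew = 1/4 (full aunt/uncle↔niece/nephew: two paths of length 3 through the shared grandparent pair: r = 2·(1/2)^3 = 1/4).
Hamilton's rule: n·r·B > C  ⇒  n > C/(r·B) = 0.036/(0.25·0.0937) = 1.537.
The smallest integer exceeding 1.537 is 2.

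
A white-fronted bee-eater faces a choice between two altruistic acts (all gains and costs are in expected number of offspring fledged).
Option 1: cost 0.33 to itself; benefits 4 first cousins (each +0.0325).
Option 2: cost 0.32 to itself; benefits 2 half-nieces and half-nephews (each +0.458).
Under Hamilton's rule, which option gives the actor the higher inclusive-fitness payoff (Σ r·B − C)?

Option 2

Option 1: r to a first cousin = 0.125.
Option 1: Σ r·B − C = (4·0.125·0.0325) − 0.33 = -0.31375.
Option 2: r to a half-niece or half-nephew = 0.125.
Option 2: Σ r·B − C = (2·0.125·0.458) − 0.32 = -0.2055.
Option 2 has the higher net inclusive-fitness payoff.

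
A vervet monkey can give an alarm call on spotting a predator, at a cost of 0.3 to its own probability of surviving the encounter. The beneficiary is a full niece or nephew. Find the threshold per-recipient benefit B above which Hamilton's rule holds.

r to a full niece or nephew = 1/4 (full aunt/uncle↔niece/nephew: two paths of length 3 through the shared grandparent pair: r = 2·(1/2)^3 = 1/4).
Hamilton's rule with n recipients of equal r: n·r·B > C, so B > C/(n·r) = 0.3/(1·0.25) = 1.2.

1.2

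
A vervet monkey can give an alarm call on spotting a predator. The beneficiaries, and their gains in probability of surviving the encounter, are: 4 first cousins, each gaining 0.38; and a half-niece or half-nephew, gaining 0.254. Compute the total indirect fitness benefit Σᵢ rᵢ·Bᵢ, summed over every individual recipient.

r to a first cousin = 1/8 (first cousins share one grandparent pair — two paths of length 4: r = 2·(1/2)^4 = 1/8).
r to a half-niece or half-nephew = 1/8 (half-aunt/uncle↔niece/nephew: one path of length 3: r = (1/2)^3 = 1/8).
Summing one r·B term per recipient: 4·0.125·0.38 + 1·0.125·0.254 = 0.22175.

0.22175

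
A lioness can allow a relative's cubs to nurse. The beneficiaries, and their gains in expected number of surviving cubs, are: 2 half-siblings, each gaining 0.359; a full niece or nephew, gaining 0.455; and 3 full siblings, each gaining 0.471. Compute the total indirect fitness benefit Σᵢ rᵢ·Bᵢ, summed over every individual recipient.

0.99975

r to a half-sibling = 0.25 (half-sibs share one parent — one path of length 2: r = (1/2)^2 = 1/4).
r to a full niece or nephew = 1/4 (full aunt/uncle↔niece/nephew: two paths of length 3 through the shared grandparent pair: r = 2·(1/2)^3 = 1/4).
r to a full sibling = 0.5 (full sibs share both parents — two paths of length 2: r = 2·(1/2)^2 = 1/2).
Summing one r·B term per recipient: 2·0.25·0.359 + 1·0.25·0.455 + 3·0.5·0.471 = 0.99975.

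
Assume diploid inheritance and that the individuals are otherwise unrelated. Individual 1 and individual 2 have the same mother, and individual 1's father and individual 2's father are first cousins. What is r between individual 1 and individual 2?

Relatedness sums over independent paths through distinct common ancestors.
Individual 1 and individual 2 are related in two ways: half-sibs through their shared mother (r = 1/4) and second cousins through their fathers (r = 1/32).
r = 1/4 + 1/32 = 0.28125.

0.28125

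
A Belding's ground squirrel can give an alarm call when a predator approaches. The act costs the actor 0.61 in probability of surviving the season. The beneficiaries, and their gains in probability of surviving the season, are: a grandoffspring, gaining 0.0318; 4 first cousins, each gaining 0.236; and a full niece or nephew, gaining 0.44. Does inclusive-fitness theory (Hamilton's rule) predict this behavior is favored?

No

Hamilton's rule: the trait is favored when the sum of r·B over every recipient exceeds the actor's cost C.
r to a grandoffspring = 1/4 (two parent–offspring links: r = (1/2)^2 = 1/4).
r to a first cousin = 1/8 (first cousins share one grandparent pair — two paths of length 4: r = 2·(1/2)^4 = 1/8).
r to a full niece or nephew = 1/4 (full aunt/uncle↔niece/nephew: two paths of length 3 through the shared grandparent pair: r = 2·(1/2)^3 = 1/4).
Summing one r·B term per recipient: 1·0.25·0.0318 + 4·0.125·0.236 + 1·0.25·0.44 = 0.23595.
0.23595 < 0.61: the indirect benefit is less than the cost.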